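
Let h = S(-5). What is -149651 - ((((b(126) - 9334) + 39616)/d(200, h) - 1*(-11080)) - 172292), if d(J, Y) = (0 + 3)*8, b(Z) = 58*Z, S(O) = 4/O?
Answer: 39979/4 ≈ 9994.8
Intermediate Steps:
h = -⅘ (h = 4/(-5) = 4*(-⅕) = -⅘ ≈ -0.80000)
d(J, Y) = 24 (d(J, Y) = 3*8 = 24)
-149651 - ((((b(126) - 9334) + 39616)/d(200, h) - 1*(-11080)) - 172292) = -149651 - ((((58*126 - 9334) + 39616)/24 - 1*(-11080)) - 172292) = -149651 - ((((7308 - 9334) + 39616)*(1/24) + 11080) - 172292) = -149651 - (((-2026 + 39616)*(1/24) + 11080) - 172292) = -149651 - ((37590*(1/24) + 11080) - 172292) = -149651 - ((6265/4 + 11080) - 172292) = -149651 - (50585/4 - 172292) = -149651 - 1*(-638583/4) = -149651 + 638583/4 = 39979/4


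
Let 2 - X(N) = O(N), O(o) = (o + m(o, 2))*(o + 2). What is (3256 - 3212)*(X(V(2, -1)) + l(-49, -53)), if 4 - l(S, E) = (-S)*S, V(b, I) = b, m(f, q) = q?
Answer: 105204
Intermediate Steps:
O(o) = (2 + o)**2 (O(o) = (o + 2)*(o + 2) = (2 + o)*(2 + o) = (2 + o)**2)
X(N) = -2 - N**2 - 4*N (X(N) = 2 - (4 + N**2 + 4*N) = 2 + (-4 - N**2 - 4*N) = -2 - N**2 - 4*N)
l(S, E) = 4 + S**2 (l(S, E) = 4 - (-S)*S = 4 - (-1)*S**2 = 4 + S**2)
(3256 - 3212)*(X(V(2, -1)) + l(-49, -53)) = (3256 - 3212)*((-2 - 1*2**2 - 4*2) + (4 + (-49)**2)) = 44*((-2 - 1*4 - 8) + (4 + 2401)) = 44*((-2 - 4 - 8) + 2405) = 44*(-14 + 2405) = 44*2391 = 105204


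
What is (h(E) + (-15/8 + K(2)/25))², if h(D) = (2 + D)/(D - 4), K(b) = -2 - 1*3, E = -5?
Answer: 43681/14400 ≈ 3.0334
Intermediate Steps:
K(b) = -5 (K(b) = -2 - 3 = -5)
h(D) = (2 + D)/(-4 + D)
(h(E) + (-15/8 + K(2)/25))² = ((2 - 5)/(-4 - 5) + (-15/8 - 5/25))² = (-3/(-9) + (-15*⅛ - 5*1/25))² = (-⅑*(-3) + (-15/8 - ⅕))² = (⅓ - 83/40)² = (-209/120)² = 43681/14400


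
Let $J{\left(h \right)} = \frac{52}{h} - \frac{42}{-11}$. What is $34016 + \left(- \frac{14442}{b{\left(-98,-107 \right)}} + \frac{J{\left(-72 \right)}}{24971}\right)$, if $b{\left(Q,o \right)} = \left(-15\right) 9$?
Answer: $\frac{281188010791}{8240430} \approx 34123.0$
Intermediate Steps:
$J{\left(h \right)} = \frac{42}{11} + \frac{52}{h}$ ($J{\left(h \right)} = \frac{52}{h} - - \frac{42}{11} = \frac{52}{h} + \frac{42}{11} = \frac{42}{11} + \frac{52}{h}$)
$b{\left(Q,o \right)} = -135$
$34016 + \left(- \frac{14442}{b{\left(-98,-107 \right)}} + \frac{J{\left(-72 \right)}}{24971}\right) = 34016 + \left(- \frac{14442}{-135} + \frac{\frac{42}{11} + \frac{52}{-72}}{24971}\right) = 34016 + \left(\left(-14442\right) \left(- \frac{1}{135}\right) + \left(\frac{42}{11} + 52 \left(- \frac{1}{72}\right)\right) \frac{1}{24971}\right) = 34016 + \left(\frac{4814}{45} + \left(\frac{42}{11} - \frac{13}{18}\right) \frac{1}{24971}\right) = 34016 + \left(\frac{4814}{45} + \frac{613}{198} \cdot \frac{1}{24971}\right) = 34016 + \left(\frac{4814}{45} + \frac{613}{4944258}\right) = 34016 + \frac{881543911}{8240430} = \frac{281188010791}{8240430}$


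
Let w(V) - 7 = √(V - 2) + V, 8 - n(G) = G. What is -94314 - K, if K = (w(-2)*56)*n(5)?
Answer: -95154 - 336*I ≈ -95154.0 - 336.0*I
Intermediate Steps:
n(G) = 8 - G
w(V) = 7 + V + √(-2 + V) (w(V) = 7 + (√(V - 2) + V) = 7 + (√(-2 + V) + V) = 7 + (V + √(-2 + V)) = 7 + V + √(-2 + V))
K = 840 + 336*I (K = ((7 - 2 + √(-2 - 2))*56)*(8 - 1*5) = ((7 - 2 + √(-4))*56)*(8 - 5) = ((7 - 2 + 2*I)*56)*3 = ((5 + 2*I)*56)*3 = (280 + 112*I)*3 = 840 + 336*I ≈ 840.0 + 336.0*I)
-94314 - K = -94314 - (840 + 336*I) = -94314 + (-840 - 336*I) = -95154 - 336*I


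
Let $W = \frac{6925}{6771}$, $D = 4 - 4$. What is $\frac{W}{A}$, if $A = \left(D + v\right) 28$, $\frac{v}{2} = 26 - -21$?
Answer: $\frac{6925}{17821272} \approx 0.00038858$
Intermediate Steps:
$v = 94$ ($v = 2 \left(26 - -21\right) = 2 \left(26 + 21\right) = 2 \cdot 47 = 94$)
$D = 0$ ($D = 4 - 4 = 0$)
$W = \frac{6925}{6771}$ ($W = 6925 \cdot \frac{1}{6771} = \frac{6925}{6771} \approx 1.0227$)
$A = 2632$ ($A = \left(0 + 94\right) 28 = 94 \cdot 28 = 2632$)
$\frac{W}{A} = \frac{6925}{6771 \cdot 2632} = \frac{6925}{6771} \cdot \frac{1}{2632} = \frac{6925}{17821272}$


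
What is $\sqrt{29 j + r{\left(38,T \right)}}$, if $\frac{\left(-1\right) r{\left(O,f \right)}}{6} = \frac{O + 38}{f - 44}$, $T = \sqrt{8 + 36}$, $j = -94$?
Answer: $\frac{\sqrt{-59744 + 2726 \sqrt{11}}}{\sqrt{22 - \sqrt{11}}} \approx 52.094 i$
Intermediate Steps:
$T = 2 \sqrt{11}$ ($T = \sqrt{44} = 2 \sqrt{11} \approx 6.6332$)
$r{\left(O,f \right)} = - \frac{6 \left(38 + O\right)}{-44 + f}$ ($r{\left(O,f \right)} = - 6 \frac{O + 38}{f - 44} = - 6 \frac{38 + O}{-44 + f} = - \frac{6 \left(38 + O\right)}{-44 + f}$)
$\sqrt{29 j + r{\left(38,T \right)}} = \sqrt{29 \left(-94\right) + \frac{6 \left(-38 - 38\right)}{-44 + 2 \sqrt{11}}} = \sqrt{-2726 + \frac{6 \left(-38 - 38\right)}{-44 + 2 \sqrt{11}}} = \sqrt{-2726 + 6 \frac{1}{-44 + 2 \sqrt{11}} \left(-76\right)} = \sqrt{-2726 - \frac{456}{-44 + 2 \sqrt{11}}}$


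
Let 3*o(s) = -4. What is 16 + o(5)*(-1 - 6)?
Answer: 76/3 ≈ 25.333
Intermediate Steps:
o(s) = -4/3 (o(s) = (1/3)*(-4) = -4/3)
16 + o(5)*(-1 - 6) = 16 - 4*(-1 - 6)/3 = 16 - 4/3*(-7) = 16 + 28/3 = 76/3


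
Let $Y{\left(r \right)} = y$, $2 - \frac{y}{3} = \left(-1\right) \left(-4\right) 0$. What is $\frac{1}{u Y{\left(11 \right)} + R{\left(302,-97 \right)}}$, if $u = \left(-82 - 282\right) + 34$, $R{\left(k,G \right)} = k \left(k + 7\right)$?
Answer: $\frac{1}{91338} \approx 1.0948 \cdot 10^{-5}$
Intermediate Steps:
$y = 6$ ($y = 6 - 3 \left(-1\right) \left(-4\right) 0 = 6 - 3 \cdot 4 \cdot 0 = 6 - 0 = 6 + 0 = 6$)
$R{\left(k,G \right)} = k \left(7 + k\right)$
$Y{\left(r \right)} = 6$
$u = -330$ ($u = -364 + 34 = -330$)
$\frac{1}{u Y{\left(11 \right)} + R{\left(302,-97 \right)}} = \frac{1}{\left(-330\right) 6 + 302 \left(7 + 302\right)} = \frac{1}{-1980 + 302 \cdot 309} = \frac{1}{-1980 + 93318} = \frac{1}{91338}$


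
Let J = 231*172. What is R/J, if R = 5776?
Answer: 1444/9933 ≈ 0.14537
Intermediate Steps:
J = 39732
R/J = 5776/39732 = 5776*(1/39732) = 1444/9933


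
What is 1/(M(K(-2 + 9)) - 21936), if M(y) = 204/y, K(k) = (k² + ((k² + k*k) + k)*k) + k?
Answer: -791/17351172 ≈ -4.5588e-5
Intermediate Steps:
K(k) = k + k² + k*(k + 2*k²) (K(k) = (k² + ((k² + k²) + k)*k) + k = (k² + (2*k² + k)*k) + k = (k² + (k + 2*k²)*k) + k = (k² + k*(k + 2*k²)) + k = k + k² + k*(k + 2*k²))
1/(M(K(-2 + 9)) - 21936) = 1/(204/(((-2 + 9)*(1 + 2*(-2 + 9) + 2*(-2 + 9)²))) - 21936) = 1/(204/((7*(1 + 2*7 + 2*7²))) - 21936) = 1/(204/((7*(1 + 14 + 2*49))) - 21936) = 1/(204/((7*(1 + 14 + 98))) - 21936) = 1/(204/((7*113)) - 21936) = 1/(204/791 - 21936) = 1/(-17351172/791) = -791/17351172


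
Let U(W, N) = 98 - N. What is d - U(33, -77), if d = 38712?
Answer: 38537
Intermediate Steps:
d - U(33, -77) = 38712 - (98 - 1*(-77)) = 38712 - (98 + 77) = 38712 - 1*175 = 38712 - 175 = 38537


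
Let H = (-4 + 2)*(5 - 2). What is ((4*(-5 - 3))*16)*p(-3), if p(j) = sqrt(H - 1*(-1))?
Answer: -512*I*sqrt(5) ≈ -1144.9*I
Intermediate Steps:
H = -6 (H = -2*3 = -6)
p(j) = I*sqrt(5) (p(j) = sqrt(-6 - 1*(-1)) = sqrt(-6 + 1) = sqrt(-5) = I*sqrt(5))
((4*(-5 - 3))*16)*p(-3) = ((4*(-5 - 3))*16)*(I*sqrt(5)) = ((4*(-8))*16)*(I*sqrt(5)) = (-32*16)*(I*sqrt(5)) = -512*I*sqrt(5)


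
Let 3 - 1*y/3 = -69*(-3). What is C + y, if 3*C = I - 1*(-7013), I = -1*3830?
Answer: 449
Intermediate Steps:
I = -3830
C = 1061 (C = (-3830 - 1*(-7013))/3 = (-3830 + 7013)/3 = (1/3)*3183 = 1061)
y = -612 (y = 9 - (-207)*(-3) = 9 - 3*207 = 9 - 621 = -612)
C + y = 1061 - 612 = 449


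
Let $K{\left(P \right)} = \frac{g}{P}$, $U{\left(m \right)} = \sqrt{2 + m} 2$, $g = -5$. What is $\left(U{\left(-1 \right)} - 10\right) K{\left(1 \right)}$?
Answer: $40$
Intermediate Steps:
$U{\left(m \right)} = 2 \sqrt{2 + m}$
$K{\left(P \right)} = - \frac{5}{P}$
$\left(U{\left(-1 \right)} - 10\right) K{\left(1 \right)} = \left(2 \sqrt{2 - 1} - 10\right) \left(- \frac{5}{1}\right) = \left(2 \sqrt{1} - 10\right) \left(\left(-5\right) 1\right) = \left(2 \cdot 1 - 10\right) \left(-5\right) = \left(2 - 10\right) \left(-5\right) = \left(-8\right) \left(-5\right) = 40$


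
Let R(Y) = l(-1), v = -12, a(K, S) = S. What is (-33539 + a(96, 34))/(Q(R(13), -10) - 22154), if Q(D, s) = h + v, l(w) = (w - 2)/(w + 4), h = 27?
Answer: 33505/22139 ≈ 1.5134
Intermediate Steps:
l(w) = (-2 + w)/(4 + w)
R(Y) = -1 (R(Y) = (-2 - 1)/(4 - 1) = -3/3 = (⅓)*(-3) = -1)
Q(D, s) = 15 (Q(D, s) = 27 - 12 = 15)
(-33539 + a(96, 34))/(Q(R(13), -10) - 22154) = (-33539 + 34)/(15 - 22154) = -33505/(-22139) = -33505*(-1/22139) = 33505/22139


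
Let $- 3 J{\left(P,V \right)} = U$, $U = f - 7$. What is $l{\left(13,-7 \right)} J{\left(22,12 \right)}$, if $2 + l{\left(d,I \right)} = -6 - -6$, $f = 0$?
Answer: $- \frac{14}{3} \approx -4.6667$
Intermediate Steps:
$U = -7$ ($U = 0 - 7 = -7$)
$l{\left(d,I \right)} = -2$ ($l{\left(d,I \right)} = -2 - 0 = -2 + \left(-6 + 6\right) = -2 + 0 = -2$)
$J{\left(P,V \right)} = \frac{7}{3}$ ($J{\left(P,V \right)} = \left(- \frac{1}{3}\right) \left(-7\right) = \frac{7}{3}$)
$l{\left(13,-7 \right)} J{\left(22,12 \right)} = \left(-2\right) \frac{7}{3} = - \frac{14}{3}$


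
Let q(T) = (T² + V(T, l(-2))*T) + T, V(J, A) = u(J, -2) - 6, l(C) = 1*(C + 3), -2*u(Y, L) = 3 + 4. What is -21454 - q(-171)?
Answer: -104297/2 ≈ -52149.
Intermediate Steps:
u(Y, L) = -7/2 (u(Y, L) = -(3 + 4)/2 = -½*7 = -7/2)
l(C) = 3 + C (l(C) = 1*(3 + C) = 3 + C)
V(J, A) = -19/2 (V(J, A) = -7/2 - 6 = -19/2)
q(T) = T² - 17*T/2 (q(T) = (T² - 19*T/2) + T = T² - 17*T/2)
-21454 - q(-171) = -21454 - (-171)*(-17 + 2*(-171))/2 = -21454 - (-171)*(-17 - 342)/2 = -21454 - (-171)*(-359)/2 = -21454 - 1*61389/2 = -21454 - 61389/2 = -104297/2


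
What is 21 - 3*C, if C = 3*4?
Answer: -15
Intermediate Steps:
C = 12
21 - 3*C = 21 - 3*12 = 21 - 36 = -15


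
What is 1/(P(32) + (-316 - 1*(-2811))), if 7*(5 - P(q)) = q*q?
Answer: 7/16476 ≈ 0.00042486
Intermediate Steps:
P(q) = 5 - q²/7 (P(q) = 5 - q*q/7 = 5 - q²/7)
1/(P(32) + (-316 - 1*(-2811))) = 1/((5 - ⅐*32²) + (-316 - 1*(-2811))) = 1/((5 - ⅐*1024) + (-316 + 2811)) = 1/((5 - 1024/7) + 2495) = 1/(-989/7 + 2495) = 1/(16476/7) = 7/16476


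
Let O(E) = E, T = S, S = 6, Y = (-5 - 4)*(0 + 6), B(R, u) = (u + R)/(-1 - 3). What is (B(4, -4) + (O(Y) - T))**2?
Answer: 3600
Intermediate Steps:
B(R, u) = -R/4 - u/4 (B(R, u) = (R + u)/(-4) = (R + u)*(-1/4) = -R/4 - u/4)
Y = -54 (Y = -9*6 = -54)
T = 6
(B(4, -4) + (O(Y) - T))**2 = ((-1/4*4 - 1/4*(-4)) + (-54 - 1*6))**2 = ((-1 + 1) + (-54 - 6))**2 = (0 - 60)**2 = (-60)**2 = 3600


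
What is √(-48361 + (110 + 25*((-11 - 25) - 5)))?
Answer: 2*I*√12319 ≈ 221.98*I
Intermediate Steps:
√(-48361 + (110 + 25*((-11 - 25) - 5))) = √(-48361 + (110 + 25*(-36 - 5))) = √(-48361 + (110 + 25*(-41))) = √(-48361 + (110 - 1025)) = √(-48361 - 915) = √(-49276) = 2*I*√12319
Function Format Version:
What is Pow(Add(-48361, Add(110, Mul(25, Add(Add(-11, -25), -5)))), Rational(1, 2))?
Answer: Mul(2, I, Pow(12319, Rational(1, 2))) ≈ Mul(221.98, I)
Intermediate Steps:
Pow(Add(-48361, Add(110, Mul(25, Add(Add(-11, -25), -5)))), Rational(1, 2)) = Pow(Add(-48361, Add(110, Mul(25, Add(-36, -5)))), Rational(1, 2)) = Pow(Add(-48361, Add(110, Mul(25, -41))), Rational(1, 2)) = Pow(Add(-48361, Add(110, -1025)), Rational(1, 2)) = Pow(Add(-48361, -915), Rational(1, 2)) = Pow(-49276, Rational(1, 2)) = Mul(2, I, Pow(12319, Rational(1, 2)))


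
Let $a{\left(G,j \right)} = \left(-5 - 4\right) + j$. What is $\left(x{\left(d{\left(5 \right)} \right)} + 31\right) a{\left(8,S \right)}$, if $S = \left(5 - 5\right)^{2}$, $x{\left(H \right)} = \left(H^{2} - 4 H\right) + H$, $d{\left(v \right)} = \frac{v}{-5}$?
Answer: $-315$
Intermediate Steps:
$d{\left(v \right)} = - \frac{v}{5}$ ($d{\left(v \right)} = v \left(- \frac{1}{5}\right) = - \frac{v}{5}$)
$x{\left(H \right)} = H^{2} - 3 H$
$S = 0$ ($S = 0^{2} = 0$)
$a{\left(G,j \right)} = -9 + j$
$\left(x{\left(d{\left(5 \right)} \right)} + 31\right) a{\left(8,S \right)} = \left(\left(- \frac{1}{5}\right) 5 \left(-3 - 1\right) + 31\right) \left(-9 + 0\right) = \left(- (-3 - 1) + 31\right) \left(-9\right) = \left(\left(-1\right) \left(-4\right) + 31\right) \left(-9\right) = \left(4 + 31\right) \left(-9\right) = 35 \left(-9\right) = -315$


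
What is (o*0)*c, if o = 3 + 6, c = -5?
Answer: 0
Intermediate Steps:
o = 9
(o*0)*c = (9*0)*(-5) = 0*(-5) = 0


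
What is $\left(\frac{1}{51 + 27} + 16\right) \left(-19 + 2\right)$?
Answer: $- \frac{21233}{78} \approx -272.22$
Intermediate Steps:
$\left(\frac{1}{51 + 27} + 16\right) \left(-19 + 2\right) = \left(\frac{1}{78} + 16\right) \left(-17\right) = \frac{1249}{78} \left(-17\right) = - \frac{21233}{78}$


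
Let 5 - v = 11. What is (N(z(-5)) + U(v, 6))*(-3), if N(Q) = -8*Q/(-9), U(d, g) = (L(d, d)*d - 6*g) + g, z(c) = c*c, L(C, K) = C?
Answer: -254/3 ≈ -84.667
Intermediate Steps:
v = -6 (v = 5 - 1*11 = 5 - 11 = -6)
z(c) = c²
U(d, g) = d² - 5*g (U(d, g) = (d*d - 6*g) + g = (d² - 6*g) + g = d² - 5*g)
N(Q) = 8*Q/9 (N(Q) = -8*Q*(-⅑) = 8*Q/9)
(N(z(-5)) + U(v, 6))*(-3) = ((8/9)*(-5)² + ((-6)² - 5*6))*(-3) = ((8/9)*25 + (36 - 30))*(-3) = (200/9 + 6)*(-3) = (254/9)*(-3) = -254/3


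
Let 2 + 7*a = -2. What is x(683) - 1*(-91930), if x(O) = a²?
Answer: 4504586/49 ≈ 91930.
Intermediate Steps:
a = -4/7 (a = -2/7 + (⅐)*(-2) = -2/7 - 2/7 = -4/7 ≈ -0.57143)
x(O) = 16/49 (x(O) = (-4/7)² = 16/49)
x(683) - 1*(-91930) = 16/49 - 1*(-91930) = 16/49 + 91930 = 4504586/49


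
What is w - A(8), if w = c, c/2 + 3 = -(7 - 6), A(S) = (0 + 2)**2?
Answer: -12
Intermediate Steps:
A(S) = 4 (A(S) = 2**2 = 4)
c = -8 (c = -6 + 2*(-(7 - 6)) = -6 + 2*(-1*1) = -6 + 2*(-1) = -6 - 2 = -8)
w = -8
w - A(8) = -8 - 1*4 = -8 - 4 = -12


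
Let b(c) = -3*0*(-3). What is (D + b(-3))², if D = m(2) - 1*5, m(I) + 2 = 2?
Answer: 25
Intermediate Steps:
m(I) = 0 (m(I) = -2 + 2 = 0)
b(c) = 0 (b(c) = 0*(-3) = 0)
D = -5 (D = 0 - 1*5 = 0 - 5 = -5)
(D + b(-3))² = (-5 + 0)² = (-5)² = 25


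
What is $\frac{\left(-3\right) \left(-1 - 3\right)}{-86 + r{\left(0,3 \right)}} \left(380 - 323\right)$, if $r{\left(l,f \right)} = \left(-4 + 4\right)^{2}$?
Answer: $- \frac{342}{43} \approx -7.9535$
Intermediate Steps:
$r{\left(l,f \right)} = 0$ ($r{\left(l,f \right)} = 0^{2} = 0$)
$\frac{\left(-3\right) \left(-1 - 3\right)}{-86 + r{\left(0,3 \right)}} \left(380 - 323\right) = \frac{\left(-3\right) \left(-1 - 3\right)}{-86 + 0} \left(380 - 323\right) = \frac{\left(-3\right) \left(-4\right)}{-86} \cdot 57 = 12 \left(- \frac{1}{86}\right) 57 = \left(- \frac{6}{43}\right) 57 = - \frac{342}{43}$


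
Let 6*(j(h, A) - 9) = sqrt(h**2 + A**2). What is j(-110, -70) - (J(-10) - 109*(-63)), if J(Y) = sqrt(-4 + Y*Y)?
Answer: -6858 - 4*sqrt(6) + 5*sqrt(170)/3 ≈ -6846.1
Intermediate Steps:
J(Y) = sqrt(-4 + Y**2)
j(h, A) = 9 + sqrt(A**2 + h**2)/6 (j(h, A) = 9 + sqrt(h**2 + A**2)/6 = 9 + sqrt(A**2 + h**2)/6)
j(-110, -70) - (J(-10) - 109*(-63)) = (9 + sqrt((-70)**2 + (-110)**2)/6) - (sqrt(-4 + (-10)**2) - 109*(-63)) = (9 + sqrt(4900 + 12100)/6) - (sqrt(-4 + 100) + 6867) = (9 + sqrt(17000)/6) - (sqrt(96) + 6867) = (9 + (10*sqrt(170))/6) - (4*sqrt(6) + 6867) = (9 + 5*sqrt(170)/3) - (6867 + 4*sqrt(6)) = (9 + 5*sqrt(170)/3) + (-6867 - 4*sqrt(6)) = -6858 - 4*sqrt(6) + 5*sqrt(170)/3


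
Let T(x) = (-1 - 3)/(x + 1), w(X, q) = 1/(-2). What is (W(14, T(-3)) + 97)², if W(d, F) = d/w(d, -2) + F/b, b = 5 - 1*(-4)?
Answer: 388129/81 ≈ 4791.7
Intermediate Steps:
w(X, q) = -½
b = 9 (b = 5 + 4 = 9)
T(x) = -4/(1 + x)
W(d, F) = -2*d + F/9 (W(d, F) = d/(-½) + F/9 = d*(-2) + F*(⅑) = -2*d + F/9)
(W(14, T(-3)) + 97)² = ((-2*14 + (-4/(1 - 3))/9) + 97)² = ((-28 + (-4/(-2))/9) + 97)² = ((-28 + (-4*(-½))/9) + 97)² = ((-28 + (⅑)*2) + 97)² = ((-28 + 2/9) + 97)² = (-250/9 + 97)² = (623/9)² = 388129/81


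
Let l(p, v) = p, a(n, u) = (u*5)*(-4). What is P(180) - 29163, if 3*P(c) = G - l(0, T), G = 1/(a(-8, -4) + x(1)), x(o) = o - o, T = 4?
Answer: -6999119/240 ≈ -29163.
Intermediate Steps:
a(n, u) = -20*u (a(n, u) = (5*u)*(-4) = -20*u)
x(o) = 0
G = 1/80 (G = 1/(-20*(-4) + 0) = 1/(80 + 0) = 1/80 ≈ 0.012500)
P(c) = 1/240 (P(c) = (1/80 - 1*0)/3 = (1/80 + 0)/3 = (1/3)*(1/80) = 1/240)
P(180) - 29163 = 1/240 - 29163 = -6999119/240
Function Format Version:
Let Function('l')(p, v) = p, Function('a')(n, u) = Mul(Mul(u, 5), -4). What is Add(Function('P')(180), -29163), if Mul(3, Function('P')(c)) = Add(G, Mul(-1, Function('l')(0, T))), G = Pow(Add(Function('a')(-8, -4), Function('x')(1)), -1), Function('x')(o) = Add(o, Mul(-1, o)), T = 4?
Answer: Rational(-6999119, 240) ≈ -29163.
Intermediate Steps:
Function('a')(n, u) = Mul(-20, u) (Function('a')(n, u) = Mul(Mul(5, u), -4) = Mul(-20, u))
Function('x')(o) = 0
G = Rational(1, 80) (G = Pow(Add(Mul(-20, -4), 0), -1) = Pow(Add(80, 0), -1) = Pow(80, -1) = Rational(1, 80) ≈ 0.012500)
Function('P')(c) = Rational(1, 240) (Function('P')(c) = Mul(Rational(1, 3), Add(Rational(1, 80), Mul(-1, 0))) = Mul(Rational(1, 3), Add(Rational(1, 80), 0)) = Mul(Rational(1, 3), Rational(1, 80)) = Rational(1, 240))
Add(Function('P')(180), -29163) = Add(Rational(1, 240), -29163) = Rational(-6999119, 240)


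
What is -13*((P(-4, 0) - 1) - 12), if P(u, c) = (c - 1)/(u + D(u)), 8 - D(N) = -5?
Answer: 1534/9 ≈ 170.44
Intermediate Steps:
D(N) = 13 (D(N) = 8 - 1*(-5) = 8 + 5 = 13)
P(u, c) = (-1 + c)/(13 + u) (P(u, c) = (c - 1)/(u + 13) = (-1 + c)/(13 + u))
-13*((P(-4, 0) - 1) - 12) = -13*(((-1 + 0)/(13 - 4) - 1) - 12) = -13*((-1/9 - 1) - 12) = -13*(-10/9 - 12) = -13*(-118/9) = 1534/9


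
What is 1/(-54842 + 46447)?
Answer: -1/8395 ≈ -0.00011912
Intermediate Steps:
1/(-54842 + 46447) = 1/(-8395) = -1/8395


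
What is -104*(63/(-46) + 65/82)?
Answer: 56576/943 ≈ 59.996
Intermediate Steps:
-104*(63/(-46) + 65/82) = -104*(63*(-1/46) + 65*(1/82)) = -104*(-63/46 + 65/82) = -104*(-544/943) = 56576/943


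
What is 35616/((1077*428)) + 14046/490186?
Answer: 997210523/9414757409 ≈ 0.10592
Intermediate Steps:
35616/((1077*428)) + 14046/490186 = 35616/460956 + 14046*(1/490186) = 35616*(1/460956) + 7023/245093 = 2968/38413 + 7023/245093 = 997210523/9414757409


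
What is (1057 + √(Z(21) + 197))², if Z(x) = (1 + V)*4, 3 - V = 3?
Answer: (1057 + √201)² ≈ 1.1474e+6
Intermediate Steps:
V = 0 (V = 3 - 1*3 = 3 - 3 = 0)
Z(x) = 4 (Z(x) = (1 + 0)*4 = 1*4 = 4)
(1057 + √(Z(21) + 197))² = (1057 + √(4 + 197))² = (1057 + √201)²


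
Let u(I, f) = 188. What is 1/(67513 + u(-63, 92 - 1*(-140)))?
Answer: 1/67701 ≈ 1.4771e-5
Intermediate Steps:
1/(67513 + u(-63, 92 - 1*(-140))) = 1/(67513 + 188) = 1/67701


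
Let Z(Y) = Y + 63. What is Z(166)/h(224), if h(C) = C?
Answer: 229/224 ≈ 1.0223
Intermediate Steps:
Z(Y) = 63 + Y
Z(166)/h(224) = (63 + 166)/224 = 229*(1/224) = 229/224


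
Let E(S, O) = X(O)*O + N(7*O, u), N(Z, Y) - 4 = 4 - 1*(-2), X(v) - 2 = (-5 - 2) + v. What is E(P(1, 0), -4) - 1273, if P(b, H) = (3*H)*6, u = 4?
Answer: -1227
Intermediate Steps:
X(v) = -5 + v (X(v) = 2 + ((-5 - 2) + v) = 2 + (-7 + v) = -5 + v)
N(Z, Y) = 10 (N(Z, Y) = 4 + (4 - 1*(-2)) = 4 + (4 + 2) = 4 + 6 = 10)
P(b, H) = 18*H
E(S, O) = 10 + O*(-5 + O) (E(S, O) = (-5 + O)*O + 10 = O*(-5 + O) + 10 = 10 + O*(-5 + O))
E(P(1, 0), -4) - 1273 = (10 - 4*(-5 - 4)) - 1273 = (10 - 4*(-9)) - 1273 = (10 + 36) - 1273 = 46 - 1273 = -1227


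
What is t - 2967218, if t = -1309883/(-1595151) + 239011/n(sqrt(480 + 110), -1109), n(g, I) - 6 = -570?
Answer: -889961062818467/299888388 ≈ -2.9676e+6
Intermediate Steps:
n(g, I) = -564 (n(g, I) = 6 - 570 = -564)
t = -126839953883/299888388 (t = -1309883/(-1595151) + 239011/(-564) = -1309883*(-1/1595151) + 239011*(-1/564) = 1309883/1595151 - 239011/564 = -126839953883/299888388 ≈ -422.96)
t - 2967218 = -126839953883/299888388 - 2967218 = -889961062818467/299888388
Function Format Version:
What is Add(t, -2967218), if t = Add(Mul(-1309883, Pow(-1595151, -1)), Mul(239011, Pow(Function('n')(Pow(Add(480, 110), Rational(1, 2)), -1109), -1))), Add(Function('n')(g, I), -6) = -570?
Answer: Rational(-889961062818467, 299888388) ≈ -2.9676e+6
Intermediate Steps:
Function('n')(g, I) = -564 (Function('n')(g, I) = Add(6, -570) = -564)
t = Rational(-126839953883, 299888388) (t = Add(Mul(-1309883, Pow(-1595151, -1)), Mul(239011, Pow(-564, -1))) = Add(Mul(-1309883, Rational(-1, 1595151)), Mul(239011, Rational(-1, 564))) = Add(Rational(1309883, 1595151), Rational(-239011, 564)) = Rational(-126839953883, 299888388) ≈ -422.96)
Add(t, -2967218) = Add(Rational(-126839953883, 299888388), -2967218) = Rational(-889961062818467, 299888388)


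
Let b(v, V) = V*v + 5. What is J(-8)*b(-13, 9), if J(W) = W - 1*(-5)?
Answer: 336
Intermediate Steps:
b(v, V) = 5 + V*v
J(W) = 5 + W (J(W) = W + 5 = 5 + W)
J(-8)*b(-13, 9) = (5 - 8)*(5 + 9*(-13)) = -3*(5 - 117) = -3*(-112) = 336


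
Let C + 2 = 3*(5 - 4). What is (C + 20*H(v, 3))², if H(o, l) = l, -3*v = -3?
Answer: 3721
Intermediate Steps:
v = 1 (v = -⅓*(-3) = 1)
C = 1 (C = -2 + 3*(5 - 4) = -2 + 3*1 = -2 + 3 = 1)
(C + 20*H(v, 3))² = (1 + 20*3)² = (1 + 60)² = 61² = 3721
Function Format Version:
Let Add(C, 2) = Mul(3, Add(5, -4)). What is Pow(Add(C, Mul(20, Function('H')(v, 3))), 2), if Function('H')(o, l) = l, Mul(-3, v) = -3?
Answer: 3721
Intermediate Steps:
v = 1 (v = Mul(Rational(-1, 3), -3) = 1)
C = 1 (C = Add(-2, Mul(3, Add(5, -4))) = Add(-2, Mul(3, 1)) = Add(-2, 3) = 1)
Pow(Add(C, Mul(20, Function('H')(v, 3))), 2) = Pow(Add(1, Mul(20, 3)), 2) = Pow(Add(1, 60), 2) = Pow(61, 2) = 3721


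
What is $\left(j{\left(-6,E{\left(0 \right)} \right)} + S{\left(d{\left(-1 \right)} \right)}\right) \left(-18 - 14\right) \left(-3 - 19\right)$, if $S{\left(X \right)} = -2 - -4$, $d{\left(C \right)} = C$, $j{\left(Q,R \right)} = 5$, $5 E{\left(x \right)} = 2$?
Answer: $4928$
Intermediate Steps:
$E{\left(x \right)} = \frac{2}{5}$ ($E{\left(x \right)} = \frac{1}{5} \cdot 2 = \frac{2}{5}$)
$S{\left(X \right)} = 2$ ($S{\left(X \right)} = -2 + 4 = 2$)
$\left(j{\left(-6,E{\left(0 \right)} \right)} + S{\left(d{\left(-1 \right)} \right)}\right) \left(-18 - 14\right) \left(-3 - 19\right) = \left(5 + 2\right) \left(-18 - 14\right) \left(-3 - 19\right) = 7 \left(\left(-32\right) \left(-22\right)\right) = 7 \cdot 704 = 4928$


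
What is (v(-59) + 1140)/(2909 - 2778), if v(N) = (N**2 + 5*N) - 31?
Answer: 4295/131 ≈ 32.786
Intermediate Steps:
v(N) = -31 + N**2 + 5*N
(v(-59) + 1140)/(2909 - 2778) = ((-31 + (-59)**2 + 5*(-59)) + 1140)/(2909 - 2778) = ((-31 + 3481 - 295) + 1140)/131 = (3155 + 1140)*(1/131) = 4295*(1/131) = 4295/131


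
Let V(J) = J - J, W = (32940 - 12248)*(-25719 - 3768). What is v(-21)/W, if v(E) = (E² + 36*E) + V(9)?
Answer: 15/29054524 ≈ 5.1627e-7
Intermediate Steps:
W = -610145004 (W = 20692*(-29487) = -610145004)
V(J) = 0
v(E) = E² + 36*E (v(E) = (E² + 36*E) + 0 = E² + 36*E)
v(-21)/W = -21*(36 - 21)/(-610145004) = -21*15*(-1/610145004) = -315*(-1/610145004) = 15/29054524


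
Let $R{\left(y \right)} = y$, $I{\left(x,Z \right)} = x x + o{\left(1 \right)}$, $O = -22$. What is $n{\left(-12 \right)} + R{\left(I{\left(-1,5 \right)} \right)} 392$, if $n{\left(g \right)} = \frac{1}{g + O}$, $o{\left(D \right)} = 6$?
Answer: $\frac{93295}{34} \approx 2744.0$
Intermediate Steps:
$n{\left(g \right)} = \frac{1}{-22 + g}$ ($n{\left(g \right)} = \frac{1}{g - 22} = \frac{1}{-22 + g}$)
$I{\left(x,Z \right)} = 6 + x^{2}$ ($I{\left(x,Z \right)} = x x + 6 = x^{2} + 6 = 6 + x^{2}$)
$n{\left(-12 \right)} + R{\left(I{\left(-1,5 \right)} \right)} 392 = \frac{1}{-22 - 12} + \left(6 + \left(-1\right)^{2}\right) 392 = \frac{1}{-34} + \left(6 + 1\right) 392 = - \frac{1}{34} + 7 \cdot 392 = - \frac{1}{34} + 2744 = \frac{93295}{34}$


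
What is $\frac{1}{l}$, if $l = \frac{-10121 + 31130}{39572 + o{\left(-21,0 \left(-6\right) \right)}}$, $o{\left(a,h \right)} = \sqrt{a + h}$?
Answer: $\frac{39572}{21009} + \frac{i \sqrt{21}}{21009} \approx 1.8836 + 0.00021812 i$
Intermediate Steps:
$l = \frac{21009}{39572 + i \sqrt{21}}$ ($l = \frac{-10121 + 31130}{39572 + \sqrt{-21 + 0 \left(-6\right)}} = \frac{21009}{39572 + \sqrt{-21 + 0}} = \frac{21009}{39572 + \sqrt{-21}} = \frac{21009}{39572 + i \sqrt{21}} \approx 0.53091 - 6.1481 \cdot 10^{-5} i$)
$\frac{1}{l} = \frac{1}{\frac{831368148}{1565943205} - \frac{21009 i \sqrt{21}}{1565943205}}$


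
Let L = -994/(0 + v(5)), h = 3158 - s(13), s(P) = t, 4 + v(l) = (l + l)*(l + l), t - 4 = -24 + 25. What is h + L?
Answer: 150847/48 ≈ 3142.6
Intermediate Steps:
t = 5 (t = 4 + (-24 + 25) = 4 + 1 = 5)
v(l) = -4 + 4*l**2 (v(l) = -4 + (l + l)*(l + l) = -4 + (2*l)*(2*l) = -4 + 4*l**2)
s(P) = 5
h = 3153 (h = 3158 - 1*5 = 3158 - 5 = 3153)
L = -497/48 (L = -994/(0 + (-4 + 4*5**2)) = -994/(0 + (-4 + 4*25)) = -994/(0 + (-4 + 100)) = -994/(0 + 96) = -994/96 = (1/96)*(-994) = -497/48 ≈ -10.354)
h + L = 3153 - 497/48 = 150847/48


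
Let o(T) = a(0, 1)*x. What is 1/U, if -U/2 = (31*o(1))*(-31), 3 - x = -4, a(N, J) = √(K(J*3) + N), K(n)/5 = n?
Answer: √15/201810 ≈ 1.9191e-5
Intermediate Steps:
K(n) = 5*n
a(N, J) = √(N + 15*J) (a(N, J) = √(5*(J*3) + N) = √(5*(3*J) + N) = √(15*J + N) = √(N + 15*J))
x = 7 (x = 3 - 1*(-4) = 3 + 4 = 7)
o(T) = 7*√15 (o(T) = √(0 + 15*1)*7 = √(0 + 15)*7 = √15*7 = 7*√15)
U = 13454*√15 (U = -2*31*(7*√15)*(-31) = -2*217*√15*(-31) = -(-13454)*√15 = 13454*√15 ≈ 52107.)
1/U = 1/(13454*√15) = √15/201810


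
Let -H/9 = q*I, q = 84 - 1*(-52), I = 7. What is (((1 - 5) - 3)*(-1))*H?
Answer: -59976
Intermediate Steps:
q = 136 (q = 84 + 52 = 136)
H = -8568 (H = -1224*7 = -9*952 = -8568)
(((1 - 5) - 3)*(-1))*H = (((1 - 5) - 3)*(-1))*(-8568) = ((-4 - 3)*(-1))*(-8568) = -7*(-1)*(-8568) = 7*(-8568) = -59976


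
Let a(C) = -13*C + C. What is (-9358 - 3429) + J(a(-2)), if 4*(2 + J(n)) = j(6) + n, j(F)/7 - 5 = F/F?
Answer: -25545/2 ≈ -12773.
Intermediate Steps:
j(F) = 42 (j(F) = 35 + 7*(F/F) = 35 + 7*1 = 35 + 7 = 42)
a(C) = -12*C
J(n) = 17/2 + n/4 (J(n) = -2 + (42 + n)/4 = -2 + (21/2 + n/4) = 17/2 + n/4)
(-9358 - 3429) + J(a(-2)) = (-9358 - 3429) + (17/2 + (-12*(-2))/4) = -12787 + (17/2 + (¼)*24) = -12787 + (17/2 + 6) = -12787 + 29/2 = -25545/2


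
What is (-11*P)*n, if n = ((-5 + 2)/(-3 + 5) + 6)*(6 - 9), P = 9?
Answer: 2673/2 ≈ 1336.5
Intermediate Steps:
n = -27/2 (n = (-3/2 + 6)*(-3) = (9/2)*(-3) = -27/2 ≈ -13.500)
(-11*P)*n = -11*9*(-27/2) = -99*(-27/2) = 2673/2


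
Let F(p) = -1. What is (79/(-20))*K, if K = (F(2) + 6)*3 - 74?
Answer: 4661/20 ≈ 233.05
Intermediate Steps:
K = -59 (K = (-1 + 6)*3 - 74 = 5*3 - 74 = 15 - 74 = -59)
(79/(-20))*K = (79/(-20))*(-59) = (79*(-1/20))*(-59) = -79/20*(-59) = 4661/20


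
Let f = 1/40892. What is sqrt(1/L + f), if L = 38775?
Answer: sqrt(1263189834291)/158558730 ≈ 0.0070883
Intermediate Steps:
f = 1/40892 ≈ 2.4455e-5
sqrt(1/L + f) = sqrt(1/38775 + 1/40892) = sqrt(79667/1585587300) = sqrt(1263189834291)/158558730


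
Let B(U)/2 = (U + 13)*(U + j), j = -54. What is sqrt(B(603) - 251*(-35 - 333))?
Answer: 4*sqrt(48046) ≈ 876.78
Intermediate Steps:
B(U) = 2*(-54 + U)*(13 + U) (B(U) = 2*((U + 13)*(U - 54)) = 2*((13 + U)*(-54 + U)) = 2*((-54 + U)*(13 + U)) = 2*(-54 + U)*(13 + U))
sqrt(B(603) - 251*(-35 - 333)) = sqrt((-1404 - 82*603 + 2*603**2) - 251*(-35 - 333)) = sqrt((-1404 - 49446 + 2*363609) - 251*(-368)) = sqrt((-1404 - 49446 + 727218) + 92368) = sqrt(676368 + 92368) = sqrt(768736) = 4*sqrt(48046)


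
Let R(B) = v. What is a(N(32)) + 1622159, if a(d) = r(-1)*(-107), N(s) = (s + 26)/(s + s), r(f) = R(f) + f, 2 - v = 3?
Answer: 1622373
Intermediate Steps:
v = -1 (v = 2 - 1*3 = 2 - 3 = -1)
R(B) = -1
r(f) = -1 + f
N(s) = (26 + s)/(2*s) (N(s) = (26 + s)/((2*s)) = (26 + s)*(1/(2*s)) = (26 + s)/(2*s))
a(d) = 214 (a(d) = (-1 - 1)*(-107) = -2*(-107) = 214)
a(N(32)) + 1622159 = 214 + 1622159 = 1622373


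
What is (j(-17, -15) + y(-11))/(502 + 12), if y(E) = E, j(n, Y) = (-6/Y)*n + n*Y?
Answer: 593/1285 ≈ 0.46148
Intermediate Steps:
j(n, Y) = Y*n - 6*n/Y (j(n, Y) = -6*n/Y + Y*n = Y*n - 6*n/Y)
(j(-17, -15) + y(-11))/(502 + 12) = (-17*(-6 + (-15)**2)/(-15) - 11)/(502 + 12) = (-17*(-1/15)*(-6 + 225) - 11)/514 = (-17*(-1/15)*219 - 11)*(1/514) = (1241/5 - 11)*(1/514) = (1186/5)*(1/514) = 593/1285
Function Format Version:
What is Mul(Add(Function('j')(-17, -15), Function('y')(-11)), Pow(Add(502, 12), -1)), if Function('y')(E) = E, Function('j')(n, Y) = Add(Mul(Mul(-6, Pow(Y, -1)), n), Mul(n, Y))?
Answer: Rational(593, 1285) ≈ 0.46148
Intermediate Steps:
Function('j')(n, Y) = Add(Mul(Y, n), Mul(-6, n, Pow(Y, -1))) (Function('j')(n, Y) = Add(Mul(-6, n, Pow(Y, -1)), Mul(Y, n)) = Add(Mul(Y, n), Mul(-6, n, Pow(Y, -1))))
Mul(Add(Function('j')(-17, -15), Function('y')(-11)), Pow(Add(502, 12), -1)) = Mul(Add(Mul(-17, Pow(-15, -1), Add(-6, Pow(-15, 2))), -11), Pow(Add(502, 12), -1)) = Mul(Add(Mul(-17, Rational(-1, 15), Add(-6, 225)), -11), Pow(514, -1)) = Mul(Add(Mul(-17, Rational(-1, 15), 219), -11), Rational(1, 514)) = Mul(Add(Rational(1241, 5), -11), Rational(1, 514)) = Mul(Rational(1186, 5), Rational(1, 514)) = Rational(593, 1285)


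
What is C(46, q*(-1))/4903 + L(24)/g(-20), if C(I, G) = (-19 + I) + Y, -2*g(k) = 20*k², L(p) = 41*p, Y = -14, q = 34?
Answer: -596569/2451500 ≈ -0.24335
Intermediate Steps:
g(k) = -10*k²
C(I, G) = -33 + I (C(I, G) = (-19 + I) - 14 = -33 + I)
C(46, q*(-1))/4903 + L(24)/g(-20) = (-33 + 46)/4903 + (41*24)/((-10*(-20)²)) = 13*(1/4903) + 984/((-10*400)) = 13/4903 + 984/(-4000) = 13/4903 + 984*(-1/4000) = 13/4903 - 123/500 = -596569/2451500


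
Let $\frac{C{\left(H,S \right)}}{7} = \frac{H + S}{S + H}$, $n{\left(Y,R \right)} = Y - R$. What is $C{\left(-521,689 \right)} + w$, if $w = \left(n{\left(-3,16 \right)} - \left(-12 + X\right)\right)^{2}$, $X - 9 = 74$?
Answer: $8107$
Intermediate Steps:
$X = 83$ ($X = 9 + 74 = 83$)
$C{\left(H,S \right)} = 7$ ($C{\left(H,S \right)} = 7 \frac{H + S}{S + H} = 7 \frac{H + S}{H + S} = 7 \cdot 1 = 7$)
$w = 8100$ ($w = \left(\left(-3 - 16\right) + \left(12 - 83\right)\right)^{2} = \left(-19 - 71\right)^{2} = \left(-90\right)^{2} = 8100$)
$C{\left(-521,689 \right)} + w = 7 + 8100 = 8107$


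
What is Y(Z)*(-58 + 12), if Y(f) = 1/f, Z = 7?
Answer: -46/7 ≈ -6.5714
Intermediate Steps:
Y(Z)*(-58 + 12) = (-58 + 12)/7 = (1/7)*(-46) = -46/7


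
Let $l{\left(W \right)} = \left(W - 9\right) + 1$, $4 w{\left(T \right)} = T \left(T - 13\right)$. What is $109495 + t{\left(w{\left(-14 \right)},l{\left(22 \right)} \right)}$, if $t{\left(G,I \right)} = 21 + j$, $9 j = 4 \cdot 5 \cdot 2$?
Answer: $\frac{985684}{9} \approx 1.0952 \cdot 10^{5}$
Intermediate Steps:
$w{\left(T \right)} = \frac{T \left(-13 + T\right)}{4}$ ($w{\left(T \right)} = \frac{T \left(T - 13\right)}{4} = \frac{T \left(-13 + T\right)}{4}$)
$j = \frac{40}{9}$ ($j = \frac{4 \cdot 5 \cdot 2}{9} = \frac{20 \cdot 2}{9} = \frac{1}{9} \cdot 40 = \frac{40}{9} \approx 4.4444$)
$l{\left(W \right)} = -8 + W$ ($l{\left(W \right)} = \left(-9 + W\right) + 1 = -8 + W$)
$t{\left(G,I \right)} = \frac{229}{9}$ ($t{\left(G,I \right)} = 21 + \frac{40}{9} = \frac{229}{9}$)
$109495 + t{\left(w{\left(-14 \right)},l{\left(22 \right)} \right)} = 109495 + \frac{229}{9} = \frac{985684}{9}$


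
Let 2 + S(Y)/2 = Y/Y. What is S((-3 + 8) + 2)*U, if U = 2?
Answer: -4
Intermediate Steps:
S(Y) = -2 (S(Y) = -4 + 2*(Y/Y) = -4 + 2*1 = -4 + 2 = -2)
S((-3 + 8) + 2)*U = -2*2 = -4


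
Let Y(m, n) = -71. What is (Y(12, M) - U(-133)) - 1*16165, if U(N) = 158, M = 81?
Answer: -16394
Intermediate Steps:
(Y(12, M) - U(-133)) - 1*16165 = (-71 - 1*158) - 1*16165 = (-71 - 158) - 16165 = -229 - 16165 = -16394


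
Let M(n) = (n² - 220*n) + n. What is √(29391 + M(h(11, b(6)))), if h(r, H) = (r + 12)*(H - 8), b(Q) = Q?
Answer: √41581 ≈ 203.91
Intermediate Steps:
h(r, H) = (-8 + H)*(12 + r) (h(r, H) = (12 + r)*(-8 + H) = (-8 + H)*(12 + r))
M(n) = n² - 219*n
√(29391 + M(h(11, b(6)))) = √(29391 + (-96 - 8*11 + 12*6 + 6*11)*(-219 + (-96 - 8*11 + 12*6 + 6*11))) = √(29391 + (-96 - 88 + 72 + 66)*(-219 + (-96 - 88 + 72 + 66))) = √(29391 - 46*(-219 - 46)) = √(29391 - 46*(-265)) = √(29391 + 12190) = √41581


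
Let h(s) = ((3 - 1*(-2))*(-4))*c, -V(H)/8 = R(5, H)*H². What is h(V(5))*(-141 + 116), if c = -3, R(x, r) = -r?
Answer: -1500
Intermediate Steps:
V(H) = 8*H³ (V(H) = -8*(-H)*H² = -(-8)*H³ = 8*H³)
h(s) = 60 (h(s) = ((3 - 1*(-2))*(-4))*(-3) = ((3 + 2)*(-4))*(-3) = (5*(-4))*(-3) = -20*(-3) = 60)
h(V(5))*(-141 + 116) = 60*(-141 + 116) = 60*(-25) = -1500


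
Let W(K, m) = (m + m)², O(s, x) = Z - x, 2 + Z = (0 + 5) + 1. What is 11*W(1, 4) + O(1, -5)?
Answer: 713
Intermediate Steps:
Z = 4 (Z = -2 + ((0 + 5) + 1) = -2 + (5 + 1) = -2 + 6 = 4)
O(s, x) = 4 - x
W(K, m) = 4*m² (W(K, m) = (2*m)² = 4*m²)
11*W(1, 4) + O(1, -5) = 11*(4*4²) + (4 - 1*(-5)) = 11*(4*16) + (4 + 5) = 11*64 + 9 = 704 + 9 = 713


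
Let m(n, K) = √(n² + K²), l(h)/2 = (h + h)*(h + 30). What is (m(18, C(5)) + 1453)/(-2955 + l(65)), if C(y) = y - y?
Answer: 1471/21745 ≈ 0.067648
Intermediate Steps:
C(y) = 0
l(h) = 4*h*(30 + h) (l(h) = 2*((h + h)*(h + 30)) = 2*((2*h)*(30 + h)) = 2*(2*h*(30 + h)) = 4*h*(30 + h))
m(n, K) = √(K² + n²)
(m(18, C(5)) + 1453)/(-2955 + l(65)) = (√(0² + 18²) + 1453)/(-2955 + 4*65*(30 + 65)) = (√(0 + 324) + 1453)/(-2955 + 4*65*95) = (√324 + 1453)/(-2955 + 24700) = (18 + 1453)/21745 = 1471*(1/21745) = 1471/21745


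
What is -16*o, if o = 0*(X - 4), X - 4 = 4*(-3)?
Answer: 0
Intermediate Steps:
X = -8 (X = 4 + 4*(-3) = 4 - 12 = -8)
o = 0 (o = 0*(-8 - 4) = 0*(-12) = 0)
-16*o = -16*0 = 0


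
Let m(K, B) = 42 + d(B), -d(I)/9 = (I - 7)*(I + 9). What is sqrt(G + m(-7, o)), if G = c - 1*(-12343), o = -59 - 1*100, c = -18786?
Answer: I*sqrt(230501) ≈ 480.1*I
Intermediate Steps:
o = -159 (o = -59 - 100 = -159)
d(I) = -9*(-7 + I)*(9 + I) (d(I) = -9*(I - 7)*(I + 9) = -9*(-7 + I)*(9 + I))
m(K, B) = 609 - 18*B - 9*B**2 (m(K, B) = 42 + (567 - 18*B - 9*B**2) = 609 - 18*B - 9*B**2)
G = -6443 (G = -18786 - 1*(-12343) = -18786 + 12343 = -6443)
sqrt(G + m(-7, o)) = sqrt(-6443 + (609 - 18*(-159) - 9*(-159)**2)) = sqrt(-6443 + (609 + 2862 - 9*25281)) = sqrt(-6443 + (609 + 2862 - 227529)) = sqrt(-6443 - 224058) = sqrt(-230501) = I*sqrt(230501)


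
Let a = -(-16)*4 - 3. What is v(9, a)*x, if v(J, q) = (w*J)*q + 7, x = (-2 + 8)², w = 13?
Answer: 257184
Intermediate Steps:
x = 36 (x = 6² = 36)
a = 61 (a = -4*(-16) - 3 = 64 - 3 = 61)
v(J, q) = 7 + 13*J*q (v(J, q) = (13*J)*q + 7 = 13*J*q + 7 = 7 + 13*J*q)
v(9, a)*x = (7 + 13*9*61)*36 = (7 + 7137)*36 = 7144*36 = 257184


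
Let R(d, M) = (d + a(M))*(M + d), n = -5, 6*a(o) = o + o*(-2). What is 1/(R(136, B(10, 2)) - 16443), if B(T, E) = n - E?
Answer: 2/2503 ≈ 0.00079904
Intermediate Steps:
a(o) = -o/6 (a(o) = (o + o*(-2))/6 = (o - 2*o)/6 = (-o)/6 = -o/6)
B(T, E) = -5 - E
R(d, M) = (M + d)*(d - M/6) (R(d, M) = (d - M/6)*(M + d) = (M + d)*(d - M/6))
1/(R(136, B(10, 2)) - 16443) = 1/((136² - (-5 - 1*2)²/6 + (⅚)*(-5 - 1*2)*136) - 16443) = 1/((18496 - (-5 - 2)²/6 + (⅚)*(-5 - 2)*136) - 16443) = 1/((18496 - ⅙*(-7)² + (⅚)*(-7)*136) - 16443) = 1/((18496 - ⅙*49 - 2380/3) - 16443) = 1/((18496 - 49/6 - 2380/3) - 16443) = 1/(35389/2 - 16443) = 1/(2503/2) = 2/2503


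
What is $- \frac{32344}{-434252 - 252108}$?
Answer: $\frac{4043}{85795} \approx 0.047124$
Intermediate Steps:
$- \frac{32344}{-434252 - 252108} = - \frac{32344}{-686360} = \left(-32344\right) \left(- \frac{1}{686360}\right) = \frac{4043}{85795}$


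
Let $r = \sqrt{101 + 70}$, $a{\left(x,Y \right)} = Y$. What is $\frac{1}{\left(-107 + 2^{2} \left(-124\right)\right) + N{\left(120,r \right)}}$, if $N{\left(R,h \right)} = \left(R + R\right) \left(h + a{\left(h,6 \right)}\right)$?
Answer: $- \frac{31}{338853} + \frac{80 \sqrt{19}}{1016559} \approx 0.00025155$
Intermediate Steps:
$r = 3 \sqrt{19}$ ($r = \sqrt{171} = 3 \sqrt{19} \approx 13.077$)
$N{\left(R,h \right)} = 2 R \left(6 + h\right)$ ($N{\left(R,h \right)} = \left(R + R\right) \left(h + 6\right) = 2 R \left(6 + h\right)$)
$\frac{1}{\left(-107 + 2^{2} \left(-124\right)\right) + N{\left(120,r \right)}} = \frac{1}{\left(-107 + 2^{2} \left(-124\right)\right) + 2 \cdot 120 \left(6 + 3 \sqrt{19}\right)} = \frac{1}{\left(-107 + 4 \left(-124\right)\right) + \left(1440 + 720 \sqrt{19}\right)} = \frac{1}{\left(-107 - 496\right) + \left(1440 + 720 \sqrt{19}\right)} = \frac{1}{-603 + \left(1440 + 720 \sqrt{19}\right)} = \frac{1}{837 + 720 \sqrt{19}}$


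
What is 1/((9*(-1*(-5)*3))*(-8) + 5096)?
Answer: 1/4016 ≈ 0.00024900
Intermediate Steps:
1/((9*(-1*(-5)*3))*(-8) + 5096) = 1/((9*(5*3))*(-8) + 5096) = 1/((9*15)*(-8) + 5096) = 1/(135*(-8) + 5096) = 1/(-1080 + 5096) = 1/4016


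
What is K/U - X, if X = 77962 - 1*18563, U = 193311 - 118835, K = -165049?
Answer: -4423964973/74476 ≈ -59401.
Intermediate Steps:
U = 74476
X = 59399 (X = 77962 - 18563 = 59399)
K/U - X = -165049/74476 - 1*59399 = -165049*1/74476 - 59399 = -165049/74476 - 59399 = -4423964973/74476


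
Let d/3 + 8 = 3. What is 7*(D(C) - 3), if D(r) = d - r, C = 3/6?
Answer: -259/2 ≈ -129.50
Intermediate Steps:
d = -15 (d = -24 + 3*3 = -24 + 9 = -15)
C = ½ (C = 3*(⅙) = ½ ≈ 0.50000)
D(r) = -15 - r
7*(D(C) - 3) = 7*((-15 - 1*½) - 3) = 7*((-15 - ½) - 3) = 7*(-31/2 - 3) = 7*(-37/2) = -259/2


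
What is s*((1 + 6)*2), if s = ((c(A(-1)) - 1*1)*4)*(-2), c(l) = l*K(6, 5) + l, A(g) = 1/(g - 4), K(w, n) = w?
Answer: 1344/5 ≈ 268.80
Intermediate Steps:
A(g) = 1/(-4 + g)
c(l) = 7*l (c(l) = l*6 + l = 6*l + l = 7*l)
s = 96/5 (s = ((7/(-4 - 1) - 1*1)*4)*(-2) = ((7/(-5) - 1)*4)*(-2) = ((7*(-⅕) - 1)*4)*(-2) = ((-7/5 - 1)*4)*(-2) = -12/5*4*(-2) = -48/5*(-2) = 96/5 ≈ 19.200)
s*((1 + 6)*2) = 96*((1 + 6)*2)/5 = 96*(7*2)/5 = (96/5)*14 = 1344/5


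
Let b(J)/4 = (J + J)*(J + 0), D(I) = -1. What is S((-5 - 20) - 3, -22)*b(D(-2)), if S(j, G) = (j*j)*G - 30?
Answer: -138224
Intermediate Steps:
b(J) = 8*J**2 (b(J) = 4*((J + J)*(J + 0)) = 4*((2*J)*J) = 4*(2*J**2) = 8*J**2)
S(j, G) = -30 + G*j**2 (S(j, G) = j**2*G - 30 = G*j**2 - 30 = -30 + G*j**2)
S((-5 - 20) - 3, -22)*b(D(-2)) = (-30 - 22*((-5 - 20) - 3)**2)*(8*(-1)**2) = (-30 - 22*(-25 - 3)**2)*(8*1) = (-30 - 22*(-28)**2)*8 = (-30 - 22*784)*8 = (-30 - 17248)*8 = -17278*8 = -138224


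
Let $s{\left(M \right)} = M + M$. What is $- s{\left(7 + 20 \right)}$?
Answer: $-54$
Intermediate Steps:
$s{\left(M \right)} = 2 M$
$- s{\left(7 + 20 \right)} = - 2 \left(7 + 20\right) = - 2 \cdot 27 = \left(-1\right) 54 = -54$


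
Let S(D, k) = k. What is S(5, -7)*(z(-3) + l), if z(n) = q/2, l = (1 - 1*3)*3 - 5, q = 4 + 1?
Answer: 119/2 ≈ 59.500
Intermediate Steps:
q = 5
l = -11 (l = (1 - 3)*3 - 5 = -2*3 - 5 = -6 - 5 = -11)
z(n) = 5/2
S(5, -7)*(z(-3) + l) = -7*(5/2 - 11) = -7*(-17/2) = 119/2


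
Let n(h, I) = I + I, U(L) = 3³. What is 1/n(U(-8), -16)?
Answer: -1/32 ≈ -0.031250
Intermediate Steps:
U(L) = 27
n(h, I) = 2*I
1/n(U(-8), -16) = 1/(2*(-16)) = 1/(-32) = -1/32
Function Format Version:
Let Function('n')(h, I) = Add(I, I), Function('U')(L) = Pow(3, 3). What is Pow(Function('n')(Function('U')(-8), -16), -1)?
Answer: Rational(-1, 32) ≈ -0.031250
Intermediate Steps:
Function('U')(L) = 27
Function('n')(h, I) = Mul(2, I)
Pow(Function('n')(Function('U')(-8), -16), -1) = Pow(Mul(2, -16), -1) = Pow(-32, -1) = Rational(-1, 32)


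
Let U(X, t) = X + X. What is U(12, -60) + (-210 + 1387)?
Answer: 1201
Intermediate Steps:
U(X, t) = 2*X
U(12, -60) + (-210 + 1387) = 2*12 + (-210 + 1387) = 24 + 1177 = 1201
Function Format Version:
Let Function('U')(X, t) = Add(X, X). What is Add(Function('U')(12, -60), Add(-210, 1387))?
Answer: 1201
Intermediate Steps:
Function('U')(X, t) = Mul(2, X)
Add(Function('U')(12, -60), Add(-210, 1387)) = Add(Mul(2, 12), Add(-210, 1387)) = Add(24, 1177) = 1201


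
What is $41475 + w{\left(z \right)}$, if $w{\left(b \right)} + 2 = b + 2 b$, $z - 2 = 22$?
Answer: $41545$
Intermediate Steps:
$z = 24$ ($z = 2 + 22 = 24$)
$w{\left(b \right)} = -2 + 3 b$ ($w{\left(b \right)} = -2 + \left(b + 2 b\right) = -2 + 3 b$)
$41475 + w{\left(z \right)} = 41475 + \left(-2 + 3 \cdot 24\right) = 41475 + \left(-2 + 72\right) = 41475 + 70 = 41545$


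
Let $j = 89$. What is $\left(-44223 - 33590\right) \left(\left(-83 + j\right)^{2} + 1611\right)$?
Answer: $-128158011$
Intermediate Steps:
$\left(-44223 - 33590\right) \left(\left(-83 + j\right)^{2} + 1611\right) = \left(-44223 - 33590\right) \left(\left(-83 + 89\right)^{2} + 1611\right) = - 77813 \left(6^{2} + 1611\right) = - 77813 \left(36 + 1611\right) = \left(-77813\right) 1647 = -128158011$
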